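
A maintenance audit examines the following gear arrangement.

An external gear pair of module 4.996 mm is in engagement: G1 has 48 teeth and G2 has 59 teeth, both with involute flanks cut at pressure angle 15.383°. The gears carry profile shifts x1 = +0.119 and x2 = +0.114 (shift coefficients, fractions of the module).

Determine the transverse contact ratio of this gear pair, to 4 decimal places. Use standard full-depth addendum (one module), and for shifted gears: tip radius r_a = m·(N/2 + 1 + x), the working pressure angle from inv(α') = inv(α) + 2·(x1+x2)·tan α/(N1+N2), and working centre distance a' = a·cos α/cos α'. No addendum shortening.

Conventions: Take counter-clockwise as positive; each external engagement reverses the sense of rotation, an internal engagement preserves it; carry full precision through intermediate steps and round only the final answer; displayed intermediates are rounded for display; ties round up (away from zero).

single-mesh involute tooth geometry (48T engaging 59T at module 4.996)
base radii: r_b1 = 115.608338, r_b2 = 142.101915
tip radii: r_a1 = 125.494524, r_a2 = 152.947544
inv(α') = inv(15.383°) + 2·(+0.119+0.114)·tan α/(48+59) = 0.00784092  ⇒  α' = 16.23886°
a' = a·cos α / cos α' = 267.2860·cos 15.383°/cos 16.23886° = 268.419039
action lengths: √(r_a1²−r_b1²) = 48.822001, √(r_a2²−r_b2²) = 56.568515
base pitch p_b = π·m·cos α = 15.133096
CR = (48.822001 + 56.568515 − 268.419039·sin 16.23886°)/15.133096 = 2.004161
contact ratio ≈ 2.0042

2.0042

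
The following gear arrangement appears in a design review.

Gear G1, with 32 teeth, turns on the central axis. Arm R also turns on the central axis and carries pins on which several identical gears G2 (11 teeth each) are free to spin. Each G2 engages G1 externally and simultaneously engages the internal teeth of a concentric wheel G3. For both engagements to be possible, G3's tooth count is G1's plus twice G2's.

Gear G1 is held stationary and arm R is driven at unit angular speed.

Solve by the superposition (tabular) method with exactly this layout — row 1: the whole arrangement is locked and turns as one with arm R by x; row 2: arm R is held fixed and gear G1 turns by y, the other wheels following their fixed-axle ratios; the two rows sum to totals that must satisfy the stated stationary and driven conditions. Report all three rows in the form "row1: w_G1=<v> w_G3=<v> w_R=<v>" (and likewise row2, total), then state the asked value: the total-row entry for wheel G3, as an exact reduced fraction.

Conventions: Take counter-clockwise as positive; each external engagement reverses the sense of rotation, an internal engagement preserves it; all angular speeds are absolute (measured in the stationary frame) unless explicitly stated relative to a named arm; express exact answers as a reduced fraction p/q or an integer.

planetary set (32T centre, 11T on arm, 54T internal) — Willis relation
row 1 (train locked, turned with arm): all members turn x
row 2: sun turns y, ring = −(32/54)·y, arm 0
boundary: total ω_sun = x + y = 0 and total ω_arm = x = 1  ⇒  y = -1, x = 1
row 2 ring = −(32/54)·(-1) = 16/27
totals (row 1 + row 2): sun 1 + (-1) = 0, ring 1 + 16/27 = 43/27, arm 1 + 0 = 1
asked cell (total, ring) = 43/27

row1: w_G1=1 w_G3=1 w_R=1
row2: w_G1=-1 w_G3=16/27 w_R=0
total: w_G1=0 w_G3=43/27 w_R=1
asked value: 43/27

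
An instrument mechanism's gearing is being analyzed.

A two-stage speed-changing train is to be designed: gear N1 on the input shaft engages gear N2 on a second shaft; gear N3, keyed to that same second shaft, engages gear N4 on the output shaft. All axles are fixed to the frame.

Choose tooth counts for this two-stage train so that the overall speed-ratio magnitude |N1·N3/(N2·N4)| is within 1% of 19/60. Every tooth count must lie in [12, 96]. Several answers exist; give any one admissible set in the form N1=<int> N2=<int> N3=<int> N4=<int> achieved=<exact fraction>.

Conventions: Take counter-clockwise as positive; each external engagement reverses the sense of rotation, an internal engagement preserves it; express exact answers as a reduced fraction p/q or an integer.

class = fixed-axis compound train [2-stage, 19/60 wanted]
target = 19/60 in lowest terms: an exact hit needs N1·N3 = k·19 and N2·N4 = k·60 for one integer k, every count in [12, 96]; additionally prefer no 1:1 stage (N1 ≠ N2, N3 ≠ N4)
k = 1…11: no 1:1-free in-range split of k·19 and k·60 into factor pairs; take k = 12
k = 12: N1·N3 = 228 = 12·19, N2·N4 = 720 = 60·12
achieved = 12·19/(60·12) = 19/60; |achieved − target| = 0 ≤ 19/6000 ✓

N1=12 N2=60 N3=19 N4=12 achieved=19/60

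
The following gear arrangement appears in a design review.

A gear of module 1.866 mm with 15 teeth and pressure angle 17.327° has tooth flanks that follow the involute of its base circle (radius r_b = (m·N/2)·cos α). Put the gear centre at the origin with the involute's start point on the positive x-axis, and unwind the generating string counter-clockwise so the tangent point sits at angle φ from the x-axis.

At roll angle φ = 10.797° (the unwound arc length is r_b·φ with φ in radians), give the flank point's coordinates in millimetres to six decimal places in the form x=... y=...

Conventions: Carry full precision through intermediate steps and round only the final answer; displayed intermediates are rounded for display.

single-mesh involute tooth geometry (15T wheel at module 1.866)
pitch radius r_p = m·N/2 = 1.866·15/2 = 13.995000
base radius r_b = r_p·cos α = 13.995000·cos 17.327° = 13.359915
roll angle φ = 10.797° = 0.18844320 rad
x = r_b·(cos φ + φ·sin φ) = 13.595024
y = r_b·(sin φ − φ·cos φ) = 0.029695

x=13.595024 y=0.029695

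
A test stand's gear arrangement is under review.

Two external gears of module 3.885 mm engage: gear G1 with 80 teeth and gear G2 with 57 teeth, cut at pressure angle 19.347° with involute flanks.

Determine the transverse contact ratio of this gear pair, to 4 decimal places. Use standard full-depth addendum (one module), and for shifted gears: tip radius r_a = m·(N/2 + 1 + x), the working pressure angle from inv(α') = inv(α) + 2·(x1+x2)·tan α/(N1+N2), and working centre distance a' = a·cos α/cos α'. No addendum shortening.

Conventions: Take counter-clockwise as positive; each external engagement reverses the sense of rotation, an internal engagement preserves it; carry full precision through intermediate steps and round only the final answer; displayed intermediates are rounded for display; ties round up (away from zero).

1.8406

single-mesh involute tooth geometry (80T engaging 57T at module 3.885)
base radii: r_b1 = 146.624486, r_b2 = 104.469946
tip radii: r_a1 = 159.285000, r_a2 = 114.607500
no profile shift: α' = α, a' = a
action lengths: √(r_a1²−r_b1²) = 62.233201, √(r_a2²−r_b2²) = 47.126525
base pitch p_b = π·m·cos α = 11.515860
CR = (62.233201 + 47.126525 − 266.122500·sin 19.34700°)/11.515860 = 1.840627
contact ratio ≈ 1.8406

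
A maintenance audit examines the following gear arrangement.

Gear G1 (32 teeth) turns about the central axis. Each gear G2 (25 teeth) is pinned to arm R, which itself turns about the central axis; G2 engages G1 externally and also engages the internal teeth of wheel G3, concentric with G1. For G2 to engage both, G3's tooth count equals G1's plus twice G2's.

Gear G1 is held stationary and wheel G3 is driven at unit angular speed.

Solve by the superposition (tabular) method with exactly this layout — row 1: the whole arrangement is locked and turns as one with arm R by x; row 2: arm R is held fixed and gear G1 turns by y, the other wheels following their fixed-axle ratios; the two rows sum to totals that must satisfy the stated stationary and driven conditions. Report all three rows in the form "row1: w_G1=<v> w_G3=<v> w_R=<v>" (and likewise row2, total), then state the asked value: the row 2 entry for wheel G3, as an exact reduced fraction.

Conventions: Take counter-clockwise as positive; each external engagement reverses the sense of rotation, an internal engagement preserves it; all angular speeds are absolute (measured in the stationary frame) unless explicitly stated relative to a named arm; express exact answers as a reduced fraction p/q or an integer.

row1: w_G1=41/57 w_G3=41/57 w_R=41/57
row2: w_G1=-41/57 w_G3=16/57 w_R=0
total: w_G1=0 w_G3=1 w_R=41/57
asked value: 16/57

topology: planetary set — G1 32T / G2 25T / G3 82T, arm = carrier (Willis)
superposition row 1 [locked train]: every member turns x
row 2 — arm fixed, fixed-axis ratios: sun y, ring −(32/82)·y, arm 0
boundary: total ω_sun = x + y = 0 and total ω_ring = x − (32/82)·y = 1  ⇒  y = -41/57, x = 41/57
row 2 ring = −(32/82)·(-41/57) = 16/57
totals (row 1 + row 2): sun 41/57 + (-41/57) = 0, ring 41/57 + 16/57 = 1, arm 41/57 + 0 = 41/57
asked cell (row2, ring) = 16/57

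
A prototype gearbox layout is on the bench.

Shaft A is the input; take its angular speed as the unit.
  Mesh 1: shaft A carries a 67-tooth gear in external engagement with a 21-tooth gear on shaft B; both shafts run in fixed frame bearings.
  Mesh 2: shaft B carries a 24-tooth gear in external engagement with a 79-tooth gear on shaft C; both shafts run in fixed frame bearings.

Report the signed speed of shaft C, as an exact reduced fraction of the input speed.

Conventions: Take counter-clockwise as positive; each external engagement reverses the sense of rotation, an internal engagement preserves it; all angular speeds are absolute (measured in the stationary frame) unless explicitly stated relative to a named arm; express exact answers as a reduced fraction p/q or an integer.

536/553

2-mesh fixed-axis compound train (all bearings frame-fixed)
mesh 1 [67T→21T]: |ω|/ω_in = 1×67/21 = 67/21, sense flips to −
mesh 2 [24T→79T]: |ω|/ω_in = (67/21)×24/79 = 536/553, sense flips to +
signed output speed (× input speed) = 536/553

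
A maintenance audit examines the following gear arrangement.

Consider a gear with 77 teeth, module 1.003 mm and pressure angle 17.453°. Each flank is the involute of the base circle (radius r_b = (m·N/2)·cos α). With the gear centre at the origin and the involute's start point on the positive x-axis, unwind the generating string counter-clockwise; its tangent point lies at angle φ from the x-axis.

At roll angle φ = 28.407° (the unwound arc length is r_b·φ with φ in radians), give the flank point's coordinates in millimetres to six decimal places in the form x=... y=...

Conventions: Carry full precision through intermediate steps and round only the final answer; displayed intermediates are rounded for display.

recognized (one wheel, involute flank): single-mesh tooth geometry, m = 1.003, N = 77
pitch radius r_p = m·N/2 = 1.003·77/2 = 38.615500
base radius r_b = r_p·cos α = 38.615500·cos 17.453° = 36.837770
roll angle φ = 28.407° = 0.49579568 rad
x = r_b·(cos φ + φ·sin φ) = 41.090918
y = r_b·(sin φ − φ·cos φ) = 1.460048

x=41.090918 y=1.460048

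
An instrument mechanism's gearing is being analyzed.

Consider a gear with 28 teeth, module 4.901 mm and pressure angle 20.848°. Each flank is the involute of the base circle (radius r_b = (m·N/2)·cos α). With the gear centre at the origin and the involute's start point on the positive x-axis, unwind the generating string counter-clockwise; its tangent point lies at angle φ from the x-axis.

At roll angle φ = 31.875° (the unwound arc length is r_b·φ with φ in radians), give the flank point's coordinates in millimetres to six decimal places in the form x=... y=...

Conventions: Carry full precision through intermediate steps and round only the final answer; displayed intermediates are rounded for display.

x=73.289740 y=3.567510

class = single-mesh tooth geometry [base-circle involute, m = 4.901, 28T]
pitch radius r_p = m·N/2 = 4.901·28/2 = 68.614000
base radius r_b = r_p·cos α = 68.614000·cos 20.848° = 64.121694
roll angle φ = 31.875° = 0.55632370 rad
x = r_b·(cos φ + φ·sin φ) = 73.289740
y = r_b·(sin φ − φ·cos φ) = 3.567510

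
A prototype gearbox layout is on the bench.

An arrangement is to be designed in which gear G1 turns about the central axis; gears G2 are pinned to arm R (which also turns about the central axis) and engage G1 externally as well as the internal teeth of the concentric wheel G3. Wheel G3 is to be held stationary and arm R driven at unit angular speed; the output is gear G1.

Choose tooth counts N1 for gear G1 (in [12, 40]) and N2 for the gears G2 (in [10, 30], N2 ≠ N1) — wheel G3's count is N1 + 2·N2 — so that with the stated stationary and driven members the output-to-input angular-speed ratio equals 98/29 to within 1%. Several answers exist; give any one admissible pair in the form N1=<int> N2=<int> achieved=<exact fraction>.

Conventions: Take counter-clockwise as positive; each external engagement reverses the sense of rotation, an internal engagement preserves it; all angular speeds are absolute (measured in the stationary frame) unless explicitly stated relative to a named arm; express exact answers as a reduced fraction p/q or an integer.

N1=29 N2=20 achieved=98/29

class = planetary set [ratio 98/29 wanted; Willis about the carrier]
Willis with ω_ring = 0: ω_sun/ω_arm = (N1+N3)/N1; set equal to 98/29  ⇒  N3/N1 = 98/29 − 1 = 69/29
N3 = N1 + 2·N2  ⇒  N2/N1 = (N3/N1 − 1)/2 = (69/29 − 1)/2 = 20/29
smallest multiple with N1 ≥ 12 and N2 ≥ 10: k = 1  ⇒  N1 = 1·29 = 29, N2 = 1·20 = 20 (N1 ≤ 40, N2 ≤ 30, N2 ≠ N1 ✓), N3 = 29 + 2·20 = 69
check: (N1+N3)/N1 with N1 = 29, N3 = 69 gives 98/29; |achieved − target| = 0 ≤ 49/1450 ✓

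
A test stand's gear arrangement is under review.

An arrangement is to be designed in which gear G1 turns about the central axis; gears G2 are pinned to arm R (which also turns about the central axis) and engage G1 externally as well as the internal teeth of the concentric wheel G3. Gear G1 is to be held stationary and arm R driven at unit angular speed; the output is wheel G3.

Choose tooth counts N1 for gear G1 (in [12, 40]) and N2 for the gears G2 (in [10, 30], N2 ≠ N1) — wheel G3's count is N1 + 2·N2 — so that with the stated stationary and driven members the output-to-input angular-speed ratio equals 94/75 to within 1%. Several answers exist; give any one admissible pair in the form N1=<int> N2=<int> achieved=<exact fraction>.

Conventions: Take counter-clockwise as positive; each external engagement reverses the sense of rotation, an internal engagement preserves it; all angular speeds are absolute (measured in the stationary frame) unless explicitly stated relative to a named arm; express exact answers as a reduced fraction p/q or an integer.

topology: planetary set — design target 94/75, arm = carrier (Willis)
Willis with ω_sun = 0: ω_ring/ω_arm = (N1+N3)/N3; set equal to 94/75  ⇒  N3/N1 = 1/(94/75 − 1) = 75/19
N3 = N1 + 2·N2  ⇒  N2/N1 = (N3/N1 − 1)/2 = (75/19 − 1)/2 = 28/19
smallest multiple with N1 ≥ 12 and N2 ≥ 10: k = 1  ⇒  N1 = 1·19 = 19, N2 = 1·28 = 28 (N1 ≤ 40, N2 ≤ 30, N2 ≠ N1 ✓), N3 = 19 + 2·28 = 75
check: (N1+N3)/N3 with N1 = 19, N3 = 75 gives 94/75; |achieved − target| = 0 ≤ 47/3750 ✓

N1=19 N2=28 achieved=94/75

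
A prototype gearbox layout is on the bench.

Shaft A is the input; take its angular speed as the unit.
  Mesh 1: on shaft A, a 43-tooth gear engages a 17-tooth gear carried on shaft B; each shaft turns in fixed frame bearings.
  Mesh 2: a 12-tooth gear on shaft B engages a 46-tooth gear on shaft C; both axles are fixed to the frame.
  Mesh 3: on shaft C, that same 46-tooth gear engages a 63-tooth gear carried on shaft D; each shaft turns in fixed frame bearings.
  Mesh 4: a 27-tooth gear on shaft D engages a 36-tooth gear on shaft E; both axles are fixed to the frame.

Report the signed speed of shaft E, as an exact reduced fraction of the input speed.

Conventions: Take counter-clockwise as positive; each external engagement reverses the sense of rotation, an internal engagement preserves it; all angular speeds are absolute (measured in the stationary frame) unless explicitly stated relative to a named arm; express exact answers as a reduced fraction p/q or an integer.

4-mesh fixed-axis compound train (all bearings frame-fixed)
mesh 1 [43T→17T]: |ω|/ω_in = 1×43/17 = 43/17, sense flips to −
mesh 2 [12T→46T]: |ω|/ω_in = (43/17)×12/46 = 258/391, sense flips to +
mesh 3 [46T→63T]: |ω|/ω_in = (258/391)×46/63 = 172/357, sense flips to −
mesh 4 [27T→36T]: |ω|/ω_in = (172/357)×27/36 = 43/119, sense flips to +
signed output speed (× input speed) = 43/119

43/119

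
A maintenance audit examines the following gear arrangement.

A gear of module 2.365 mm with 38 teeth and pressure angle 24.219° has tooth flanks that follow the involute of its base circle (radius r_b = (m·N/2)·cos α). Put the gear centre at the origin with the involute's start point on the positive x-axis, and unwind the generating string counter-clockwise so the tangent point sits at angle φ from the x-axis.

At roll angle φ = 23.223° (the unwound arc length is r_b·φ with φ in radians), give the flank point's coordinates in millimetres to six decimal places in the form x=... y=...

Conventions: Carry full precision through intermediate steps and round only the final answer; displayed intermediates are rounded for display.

x=44.209163 y=0.894718

class = single-mesh tooth geometry [base-circle involute, m = 2.365, 38T]
pitch radius r_p = m·N/2 = 2.365·38/2 = 44.935000
base radius r_b = r_p·cos α = 44.935000·cos 24.219° = 40.980007
roll angle φ = 23.223° = 0.40531781 rad
x = r_b·(cos φ + φ·sin φ) = 44.209163
y = r_b·(sin φ − φ·cos φ) = 0.894718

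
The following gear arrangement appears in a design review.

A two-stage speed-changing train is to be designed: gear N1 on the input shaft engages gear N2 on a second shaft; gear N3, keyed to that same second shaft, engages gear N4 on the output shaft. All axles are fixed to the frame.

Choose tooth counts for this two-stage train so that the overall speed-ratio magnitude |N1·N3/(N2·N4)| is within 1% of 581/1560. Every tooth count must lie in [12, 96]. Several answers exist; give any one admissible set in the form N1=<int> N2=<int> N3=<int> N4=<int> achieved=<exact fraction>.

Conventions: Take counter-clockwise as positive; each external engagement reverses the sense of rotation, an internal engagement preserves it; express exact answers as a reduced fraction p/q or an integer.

N1=14 N2=39 N3=83 N4=80 achieved=581/1560

design class (target 581/1560): fixed-axis compound train
target = 581/1560 in lowest terms: an exact hit needs N1·N3 = k·581 and N2·N4 = k·1560 for one integer k, every count in [12, 96]; additionally prefer no 1:1 stage (N1 ≠ N2, N3 ≠ N4)
k = 1: no 1:1-free in-range split of k·581 and k·1560 into factor pairs; take k = 2
k = 2: N1·N3 = 1162 = 14·83, N2·N4 = 3120 = 39·80
achieved = 14·83/(39·80) = 581/1560; |achieved − target| = 0 ≤ 581/156000 ✓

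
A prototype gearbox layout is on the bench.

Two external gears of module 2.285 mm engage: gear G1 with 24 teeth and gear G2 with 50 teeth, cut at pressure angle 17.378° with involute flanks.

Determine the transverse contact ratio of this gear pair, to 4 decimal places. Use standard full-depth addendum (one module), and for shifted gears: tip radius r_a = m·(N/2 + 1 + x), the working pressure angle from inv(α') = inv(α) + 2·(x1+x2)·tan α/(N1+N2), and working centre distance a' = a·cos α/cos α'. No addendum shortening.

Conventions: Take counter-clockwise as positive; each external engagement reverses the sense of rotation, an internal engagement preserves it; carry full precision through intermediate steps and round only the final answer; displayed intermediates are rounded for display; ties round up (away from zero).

1.8121

topology: single-mesh involute geometry — m = 2.285, 24T/50T pair
base radii: r_b1 = 26.168416, r_b2 = 54.517534
tip radii: r_a1 = 29.705000, r_a2 = 59.410000
no profile shift: α' = α, a' = a
action lengths: √(r_a1²−r_b1²) = 14.057063, √(r_a2²−r_b2²) = 23.609036
base pitch p_b = π·m·cos α = 6.850875
CR = (14.057063 + 23.609036 − 84.545000·sin 17.37800°)/6.850875 = 1.812130
contact ratio ≈ 1.8121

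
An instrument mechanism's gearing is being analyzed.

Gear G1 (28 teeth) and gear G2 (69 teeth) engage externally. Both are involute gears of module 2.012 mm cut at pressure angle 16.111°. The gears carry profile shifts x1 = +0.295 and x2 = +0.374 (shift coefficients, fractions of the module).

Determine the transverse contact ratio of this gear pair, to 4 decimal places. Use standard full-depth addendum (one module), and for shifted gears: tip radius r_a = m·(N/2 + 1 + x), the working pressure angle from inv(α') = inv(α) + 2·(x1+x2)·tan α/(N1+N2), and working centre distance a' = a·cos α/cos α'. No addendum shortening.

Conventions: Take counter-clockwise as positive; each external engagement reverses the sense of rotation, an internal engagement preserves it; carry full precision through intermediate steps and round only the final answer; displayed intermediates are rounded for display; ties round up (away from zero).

1.8054

recognized (one external pair, fixed centres): single-mesh tooth geometry, m = 2.012, N1 = 28, N2 = 69
base radii: r_b1 = 27.061727, r_b2 = 66.687827
tip radii: r_a1 = 30.773540, r_a2 = 72.178488
inv(α') = inv(16.111°) + 2·(+0.295+0.374)·tan α/(28+69) = 0.01163741  ⇒  α' = 18.46308°
a' = a·cos α / cos α' = 97.5820·cos 16.111°/cos 18.46308° = 98.836892
action lengths: √(r_a1²−r_b1²) = 14.651747, √(r_a2²−r_b2²) = 27.612820
base pitch p_b = π·m·cos α = 6.072637
CR = (14.651747 + 27.612820 − 98.836892·sin 18.46308°)/6.072637 = 1.805405
contact ratio ≈ 1.8054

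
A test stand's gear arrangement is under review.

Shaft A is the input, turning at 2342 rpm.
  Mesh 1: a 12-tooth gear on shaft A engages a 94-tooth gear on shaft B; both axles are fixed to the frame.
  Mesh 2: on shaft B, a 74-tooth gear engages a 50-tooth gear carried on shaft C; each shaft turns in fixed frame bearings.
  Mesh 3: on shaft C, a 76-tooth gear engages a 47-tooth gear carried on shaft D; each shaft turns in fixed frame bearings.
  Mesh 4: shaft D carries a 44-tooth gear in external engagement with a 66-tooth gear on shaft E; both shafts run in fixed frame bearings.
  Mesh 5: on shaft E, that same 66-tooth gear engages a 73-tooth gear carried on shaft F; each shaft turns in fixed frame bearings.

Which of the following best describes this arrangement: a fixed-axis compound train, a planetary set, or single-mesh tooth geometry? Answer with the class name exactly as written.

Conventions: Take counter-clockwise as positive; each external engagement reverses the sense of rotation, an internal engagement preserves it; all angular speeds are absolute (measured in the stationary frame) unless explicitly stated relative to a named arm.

fixed-axis compound train

recognized (6 fixed axles, 5 meshes): fixed-axis compound train
classification: fixed-axis compound train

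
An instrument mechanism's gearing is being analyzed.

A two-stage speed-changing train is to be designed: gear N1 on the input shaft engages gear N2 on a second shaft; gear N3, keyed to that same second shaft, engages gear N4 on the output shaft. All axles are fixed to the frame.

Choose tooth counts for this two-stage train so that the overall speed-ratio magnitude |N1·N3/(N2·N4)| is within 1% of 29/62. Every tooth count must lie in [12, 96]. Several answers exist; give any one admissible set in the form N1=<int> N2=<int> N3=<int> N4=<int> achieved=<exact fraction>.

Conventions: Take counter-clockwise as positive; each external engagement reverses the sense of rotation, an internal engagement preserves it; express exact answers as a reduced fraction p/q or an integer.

2-stage fixed-axis compound train for ratio 29/62
target = 29/62 in lowest terms: an exact hit needs N1·N3 = k·29 and N2·N4 = k·62 for one integer k, every count in [12, 96]; additionally prefer no 1:1 stage (N1 ≠ N2, N3 ≠ N4)
k = 1…11: no 1:1-free in-range split of k·29 and k·62 into factor pairs; take k = 12
k = 12: N1·N3 = 348 = 12·29, N2·N4 = 744 = 62·12
achieved = 12·29/(62·12) = 29/62; |achieved − target| = 0 ≤ 29/6200 ✓

N1=12 N2=62 N3=29 N4=12 achieved=29/62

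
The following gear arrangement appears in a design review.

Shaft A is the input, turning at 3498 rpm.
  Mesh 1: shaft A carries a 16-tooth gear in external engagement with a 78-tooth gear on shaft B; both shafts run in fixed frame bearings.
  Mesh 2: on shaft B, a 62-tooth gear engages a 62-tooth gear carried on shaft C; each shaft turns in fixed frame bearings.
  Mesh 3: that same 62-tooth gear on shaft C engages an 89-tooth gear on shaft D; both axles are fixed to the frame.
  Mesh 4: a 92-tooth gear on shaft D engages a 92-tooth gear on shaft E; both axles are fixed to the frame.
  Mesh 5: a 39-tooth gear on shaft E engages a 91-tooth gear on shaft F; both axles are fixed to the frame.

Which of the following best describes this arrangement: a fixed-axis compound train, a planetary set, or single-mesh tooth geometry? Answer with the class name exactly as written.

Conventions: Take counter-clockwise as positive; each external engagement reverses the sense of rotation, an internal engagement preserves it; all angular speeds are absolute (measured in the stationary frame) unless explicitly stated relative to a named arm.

fixed-axis compound train

recognized (6 fixed axles, 5 meshes): fixed-axis compound train
classification: fixed-axis compound train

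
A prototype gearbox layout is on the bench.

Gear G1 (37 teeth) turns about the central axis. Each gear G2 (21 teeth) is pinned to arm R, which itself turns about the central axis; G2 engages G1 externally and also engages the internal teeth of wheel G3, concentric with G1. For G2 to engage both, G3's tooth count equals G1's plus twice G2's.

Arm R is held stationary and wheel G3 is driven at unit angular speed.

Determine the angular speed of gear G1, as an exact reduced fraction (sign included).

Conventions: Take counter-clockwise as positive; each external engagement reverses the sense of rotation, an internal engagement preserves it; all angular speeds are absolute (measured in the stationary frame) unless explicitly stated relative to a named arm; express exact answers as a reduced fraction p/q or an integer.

recognized (axles ride arm R): planetary set, 37/21/79 teeth
ring teeth: 37 + 2·21 = 79
37(ω_sun−ω_arm) = −79(ω_ring−ω_arm),  ω_arm = 0, ω_ring = 1
ω_sun = 0 − (79/37)(1−0) = -79/37
exact speed ratio = -79/37

-79/37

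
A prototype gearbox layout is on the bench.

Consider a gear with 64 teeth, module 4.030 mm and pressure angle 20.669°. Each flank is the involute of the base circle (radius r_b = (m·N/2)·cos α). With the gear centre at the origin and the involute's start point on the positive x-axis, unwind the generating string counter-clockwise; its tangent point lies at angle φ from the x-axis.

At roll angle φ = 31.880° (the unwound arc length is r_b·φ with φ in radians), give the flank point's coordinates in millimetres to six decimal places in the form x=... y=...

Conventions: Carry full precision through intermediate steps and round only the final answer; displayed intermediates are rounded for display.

x=137.916239 y=6.716173

single-mesh involute tooth geometry (64T wheel at module 4.030)
pitch radius r_p = m·N/2 = 4.030·64/2 = 128.960000
base radius r_b = r_p·cos α = 128.960000·cos 20.669° = 120.659508
roll angle φ = 31.880° = 0.55641097 rad
x = r_b·(cos φ + φ·sin φ) = 137.916239
y = r_b·(sin φ − φ·cos φ) = 6.716173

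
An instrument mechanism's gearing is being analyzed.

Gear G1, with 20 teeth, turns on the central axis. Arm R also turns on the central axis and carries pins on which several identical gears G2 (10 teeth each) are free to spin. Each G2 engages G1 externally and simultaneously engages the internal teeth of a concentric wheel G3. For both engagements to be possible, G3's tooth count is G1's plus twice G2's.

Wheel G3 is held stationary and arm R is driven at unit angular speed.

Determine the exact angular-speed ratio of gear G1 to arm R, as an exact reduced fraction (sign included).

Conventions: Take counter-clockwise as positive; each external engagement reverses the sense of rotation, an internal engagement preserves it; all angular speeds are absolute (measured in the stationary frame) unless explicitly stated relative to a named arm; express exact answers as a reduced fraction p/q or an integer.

3

topology: planetary set — G1 20T / G2 10T / G3 40T, arm = carrier (Willis)
ring teeth: 20 + 2·10 = 40
20(ω_sun−ω_arm) = −40(ω_ring−ω_arm),  ω_ring = 0, ω_arm = 1
ω_sun = 1 − (40/20)(0−1) = 3
ω_out/ω_in = 3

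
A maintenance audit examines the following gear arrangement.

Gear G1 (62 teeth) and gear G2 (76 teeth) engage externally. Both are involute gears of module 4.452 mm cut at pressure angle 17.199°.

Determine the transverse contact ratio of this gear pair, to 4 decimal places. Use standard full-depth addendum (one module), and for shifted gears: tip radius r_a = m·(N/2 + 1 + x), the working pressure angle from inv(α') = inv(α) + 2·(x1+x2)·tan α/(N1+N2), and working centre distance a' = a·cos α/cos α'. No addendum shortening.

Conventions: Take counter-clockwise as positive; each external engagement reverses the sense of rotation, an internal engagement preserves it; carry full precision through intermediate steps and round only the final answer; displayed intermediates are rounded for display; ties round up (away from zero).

topology: single-mesh involute geometry — m = 4.452, 62T/76T pair
base radii: r_b1 = 131.840590, r_b2 = 161.611045
tip radii: r_a1 = 142.464000, r_a2 = 173.628000
no profile shift: α' = α, a' = a
action lengths: √(r_a1²−r_b1²) = 53.981944, √(r_a2²−r_b2²) = 63.470879
base pitch p_b = π·m·cos α = 13.360949
CR = (53.981944 + 63.470879 − 307.188000·sin 17.19900°)/13.360949 = 1.992372
contact ratio ≈ 1.9924

1.9924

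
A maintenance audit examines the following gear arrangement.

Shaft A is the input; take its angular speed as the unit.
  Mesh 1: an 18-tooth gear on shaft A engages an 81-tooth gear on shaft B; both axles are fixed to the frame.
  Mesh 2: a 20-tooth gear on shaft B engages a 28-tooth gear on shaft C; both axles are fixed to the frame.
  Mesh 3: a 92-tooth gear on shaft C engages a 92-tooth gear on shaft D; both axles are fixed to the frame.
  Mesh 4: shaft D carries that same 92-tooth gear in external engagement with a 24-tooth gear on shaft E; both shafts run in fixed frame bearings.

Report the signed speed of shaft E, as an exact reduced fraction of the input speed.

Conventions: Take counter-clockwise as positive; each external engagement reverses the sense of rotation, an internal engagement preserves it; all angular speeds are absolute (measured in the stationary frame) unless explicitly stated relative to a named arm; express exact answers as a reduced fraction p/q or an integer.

115/189

4-mesh fixed-axis compound train (all bearings frame-fixed)
mesh 1 [18T→81T]: |ω|/ω_in = 1×18/81 = 2/9, sense flips to −
mesh 2 [20T→28T]: |ω|/ω_in = (2/9)×20/28 = 10/63, sense flips to +
mesh 3 [92T→92T]: |ω|/ω_in = (10/63)×92/92 = 10/63, sense flips to −
mesh 4 [92T→24T]: |ω|/ω_in = (10/63)×92/24 = 115/189, sense flips to +
signed output speed (× input speed) = 115/189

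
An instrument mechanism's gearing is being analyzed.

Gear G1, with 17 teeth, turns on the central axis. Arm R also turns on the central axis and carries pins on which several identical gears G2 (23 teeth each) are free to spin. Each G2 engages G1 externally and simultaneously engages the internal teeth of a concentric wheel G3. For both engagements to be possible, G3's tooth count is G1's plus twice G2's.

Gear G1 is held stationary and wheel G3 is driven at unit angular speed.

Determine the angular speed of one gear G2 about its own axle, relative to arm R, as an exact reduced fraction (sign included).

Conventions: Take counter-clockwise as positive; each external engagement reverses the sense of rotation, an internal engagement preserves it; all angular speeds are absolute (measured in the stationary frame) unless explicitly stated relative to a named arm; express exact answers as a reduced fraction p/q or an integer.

planetary set (17T centre, 23T on arm, 63T internal) — Willis relation
ring teeth: 17 + 2·23 = 63
17(ω_sun−ω_arm) = −63(ω_ring−ω_arm),  ω_sun = 0, ω_ring = 1
17(0−ω_arm) = −63(1−ω_arm)  ⇒  80·ω_arm = 63  ⇒  ω_arm = 63/80
sun–planet mesh: 17·(0−63/80) = −23·(ω_p−ω_arm)  ⇒  ω_p−ω_arm = 1071/1840
exact speed ratio = 1071/1840

1071/1840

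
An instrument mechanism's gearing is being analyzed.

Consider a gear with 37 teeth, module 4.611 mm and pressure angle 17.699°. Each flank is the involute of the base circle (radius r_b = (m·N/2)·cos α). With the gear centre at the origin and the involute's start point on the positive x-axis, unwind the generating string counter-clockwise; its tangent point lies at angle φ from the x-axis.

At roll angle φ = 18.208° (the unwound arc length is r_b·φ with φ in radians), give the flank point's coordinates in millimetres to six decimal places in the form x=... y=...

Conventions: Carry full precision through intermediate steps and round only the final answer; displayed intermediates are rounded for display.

recognized (one wheel, involute flank): single-mesh tooth geometry, m = 4.611, N = 37
pitch radius r_p = m·N/2 = 4.611·37/2 = 85.303500
base radius r_b = r_p·cos α = 85.303500·cos 17.699° = 81.265811
roll angle φ = 18.208° = 0.31778955 rad
x = r_b·(cos φ + φ·sin φ) = 85.266312
y = r_b·(sin φ − φ·cos φ) = 0.860623

x=85.266312 y=0.860623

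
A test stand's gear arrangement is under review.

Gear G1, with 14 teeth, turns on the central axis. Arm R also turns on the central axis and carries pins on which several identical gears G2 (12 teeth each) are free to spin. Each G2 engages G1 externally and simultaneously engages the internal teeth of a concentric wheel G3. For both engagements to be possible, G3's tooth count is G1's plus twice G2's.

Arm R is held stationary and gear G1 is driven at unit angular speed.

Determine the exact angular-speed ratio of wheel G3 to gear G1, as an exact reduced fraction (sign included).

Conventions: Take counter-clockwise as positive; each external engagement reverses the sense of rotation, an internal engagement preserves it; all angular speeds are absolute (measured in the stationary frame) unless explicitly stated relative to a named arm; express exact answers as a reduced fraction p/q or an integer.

recognized (axles ride arm R): planetary set, 14/12/38 teeth
ring teeth: 14 + 2·12 = 38
14(ω_sun−ω_arm) = −38(ω_ring−ω_arm),  ω_arm = 0, ω_sun = 1
ω_ring = 0 − (14/38)(1−0) = -7/19
ω_out/ω_in = -7/19

-7/19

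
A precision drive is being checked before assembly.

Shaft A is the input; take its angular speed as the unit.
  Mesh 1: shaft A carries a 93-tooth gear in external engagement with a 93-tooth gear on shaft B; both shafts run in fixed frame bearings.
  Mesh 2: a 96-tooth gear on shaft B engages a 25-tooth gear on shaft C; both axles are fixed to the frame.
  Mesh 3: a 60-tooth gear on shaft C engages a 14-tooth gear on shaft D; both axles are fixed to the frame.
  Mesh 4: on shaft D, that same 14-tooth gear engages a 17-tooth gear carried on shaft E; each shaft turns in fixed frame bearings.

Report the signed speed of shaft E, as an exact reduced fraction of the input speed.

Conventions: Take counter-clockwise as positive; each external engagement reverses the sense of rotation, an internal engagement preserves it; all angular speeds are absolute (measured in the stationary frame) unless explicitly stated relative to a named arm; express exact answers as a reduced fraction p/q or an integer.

1152/85

4-mesh fixed-axis compound train (all bearings frame-fixed)
mesh 1 [93T→93T]: |ω|/ω_in = 1×93/93 = 1, sense flips to −
mesh 2 [96T→25T]: |ω|/ω_in = 1×96/25 = 96/25, sense flips to +
mesh 3 [60T→14T]: |ω|/ω_in = (96/25)×60/14 = 576/35, sense flips to −
mesh 4 [14T→17T]: |ω|/ω_in = (576/35)×14/17 = 1152/85, sense flips to +
signed output speed (× input speed) = 1152/85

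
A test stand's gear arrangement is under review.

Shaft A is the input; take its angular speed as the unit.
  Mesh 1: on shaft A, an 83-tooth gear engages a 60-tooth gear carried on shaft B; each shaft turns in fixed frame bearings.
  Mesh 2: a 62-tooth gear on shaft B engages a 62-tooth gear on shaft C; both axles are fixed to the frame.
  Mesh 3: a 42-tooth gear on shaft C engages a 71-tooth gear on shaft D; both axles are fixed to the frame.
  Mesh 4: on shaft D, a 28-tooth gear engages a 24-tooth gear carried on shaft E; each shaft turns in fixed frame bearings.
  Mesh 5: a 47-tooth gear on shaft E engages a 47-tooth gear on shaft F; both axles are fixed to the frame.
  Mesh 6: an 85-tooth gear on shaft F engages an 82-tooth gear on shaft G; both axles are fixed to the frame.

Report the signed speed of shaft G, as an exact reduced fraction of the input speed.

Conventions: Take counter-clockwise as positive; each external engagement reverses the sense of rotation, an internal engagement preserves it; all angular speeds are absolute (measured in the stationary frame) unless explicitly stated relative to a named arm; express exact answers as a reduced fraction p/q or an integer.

69139/69864

6-mesh fixed-axis compound train (all bearings frame-fixed)
mesh 1 [83T→60T]: |ω|/ω_in = 1×83/60 = 83/60, sense flips to −
mesh 2 [62T→62T]: |ω|/ω_in = (83/60)×62/62 = 83/60, sense flips to +
mesh 3 [42T→71T]: |ω|/ω_in = (83/60)×42/71 = 581/710, sense flips to −
mesh 4 [28T→24T]: |ω|/ω_in = (581/710)×28/24 = 4067/4260, sense flips to +
mesh 5 [47T→47T]: |ω|/ω_in = (4067/4260)×47/47 = 4067/4260, sense flips to −
mesh 6 [85T→82T]: |ω|/ω_in = (4067/4260)×85/82 = 69139/69864, sense flips to +
signed output speed (× input speed) = 69139/69864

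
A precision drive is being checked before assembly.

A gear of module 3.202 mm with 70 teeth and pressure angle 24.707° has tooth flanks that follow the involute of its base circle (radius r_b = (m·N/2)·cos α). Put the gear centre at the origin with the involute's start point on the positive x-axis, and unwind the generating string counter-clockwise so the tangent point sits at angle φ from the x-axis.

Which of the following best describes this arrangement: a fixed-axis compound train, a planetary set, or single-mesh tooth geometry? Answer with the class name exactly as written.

recognized (one wheel, involute flank): single-mesh tooth geometry, m = 3.202, N = 70
classification: single-mesh tooth geometry

single-mesh tooth geometry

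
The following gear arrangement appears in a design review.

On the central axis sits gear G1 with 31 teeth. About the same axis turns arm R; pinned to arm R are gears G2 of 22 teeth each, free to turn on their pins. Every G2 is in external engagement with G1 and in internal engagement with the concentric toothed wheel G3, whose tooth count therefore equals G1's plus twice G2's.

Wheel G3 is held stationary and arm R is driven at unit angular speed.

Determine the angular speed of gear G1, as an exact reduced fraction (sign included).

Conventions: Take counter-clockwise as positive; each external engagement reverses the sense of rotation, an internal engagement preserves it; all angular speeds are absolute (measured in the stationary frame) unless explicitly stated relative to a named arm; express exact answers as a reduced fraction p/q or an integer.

106/31

topology: planetary set — G1 31T / G2 22T / G3 75T, arm = carrier (Willis)
ring teeth: 31 + 2·22 = 75
31(ω_sun−ω_arm) = −75(ω_ring−ω_arm),  ω_ring = 0, ω_arm = 1
ω_sun = 1 − (75/31)(0−1) = 106/31
exact speed ratio = 106/31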